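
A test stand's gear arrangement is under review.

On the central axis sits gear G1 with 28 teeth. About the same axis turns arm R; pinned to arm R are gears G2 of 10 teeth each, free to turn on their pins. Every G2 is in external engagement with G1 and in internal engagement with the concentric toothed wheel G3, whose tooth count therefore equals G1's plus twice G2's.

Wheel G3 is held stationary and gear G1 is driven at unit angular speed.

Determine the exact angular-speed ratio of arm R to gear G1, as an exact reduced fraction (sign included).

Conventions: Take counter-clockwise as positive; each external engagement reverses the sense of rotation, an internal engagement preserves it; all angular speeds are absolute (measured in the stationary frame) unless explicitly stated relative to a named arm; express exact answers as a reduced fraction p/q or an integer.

recognized (axles ride arm R): planetary set, 28/10/48 teeth
ring teeth: 28 + 2·10 = 48
28(ω_sun−ω_arm) = −48(ω_ring−ω_arm),  ω_ring = 0, ω_sun = 1
28(1−ω_arm) = −48(0−ω_arm)  ⇒  76·ω_arm = 28  ⇒  ω_arm = 7/19
ω_out/ω_in = 7/19

7/19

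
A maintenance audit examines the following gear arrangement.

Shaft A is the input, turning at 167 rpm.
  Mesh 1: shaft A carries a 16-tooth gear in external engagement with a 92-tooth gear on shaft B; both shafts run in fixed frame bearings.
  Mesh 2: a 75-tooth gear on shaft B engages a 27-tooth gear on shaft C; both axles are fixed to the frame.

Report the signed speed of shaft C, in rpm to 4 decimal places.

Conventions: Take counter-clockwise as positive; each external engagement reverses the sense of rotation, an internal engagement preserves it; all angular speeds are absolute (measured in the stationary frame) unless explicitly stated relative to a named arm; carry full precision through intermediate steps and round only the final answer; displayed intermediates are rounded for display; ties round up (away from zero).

topology: fixed-axis compound train — 2 meshes, A→C
mesh 1 [16T→92T]: ω = 167.0000×16/92 = 29.0435 rpm, sense flips to −
mesh 2 [75T→27T]: ω = 29.0435×75/27 = 80.6763 rpm, sense flips to +
signed output speed = +80.6763 rpm

+80.6763 rpm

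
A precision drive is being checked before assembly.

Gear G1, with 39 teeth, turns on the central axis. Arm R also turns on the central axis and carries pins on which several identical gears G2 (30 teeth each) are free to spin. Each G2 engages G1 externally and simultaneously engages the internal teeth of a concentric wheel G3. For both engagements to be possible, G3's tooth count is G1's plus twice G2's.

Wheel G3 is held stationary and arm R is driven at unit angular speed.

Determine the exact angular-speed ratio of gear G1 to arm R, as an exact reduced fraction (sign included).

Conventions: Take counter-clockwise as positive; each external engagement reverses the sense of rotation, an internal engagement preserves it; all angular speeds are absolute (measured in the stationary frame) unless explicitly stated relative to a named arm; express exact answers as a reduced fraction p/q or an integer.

46/13

class = planetary set [G3 = 39+2·30 = 99; Willis about the carrier]
ring teeth: 39 + 2·30 = 99
39(ω_sun−ω_arm) = −99(ω_ring−ω_arm),  ω_ring = 0, ω_arm = 1
ω_sun = 1 − (99/39)(0−1) = 46/13
ω_out/ω_in = 46/13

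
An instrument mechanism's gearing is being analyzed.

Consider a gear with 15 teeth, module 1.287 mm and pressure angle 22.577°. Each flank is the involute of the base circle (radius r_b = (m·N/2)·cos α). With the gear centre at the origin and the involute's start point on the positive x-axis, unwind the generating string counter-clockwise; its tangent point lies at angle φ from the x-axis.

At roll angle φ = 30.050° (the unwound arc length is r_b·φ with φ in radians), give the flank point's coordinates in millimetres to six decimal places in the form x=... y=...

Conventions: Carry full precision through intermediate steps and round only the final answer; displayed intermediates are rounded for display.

class = single-mesh tooth geometry [base-circle involute, m = 1.287, 15T]
pitch radius r_p = m·N/2 = 1.287·15/2 = 9.652500
base radius r_b = r_p·cos α = 9.652500·cos 22.577° = 8.912775
roll angle φ = 30.050° = 0.52447144 rad
x = r_b·(cos φ + φ·sin φ) = 10.055577
y = r_b·(sin φ − φ·cos φ) = 0.416931

x=10.055577 y=0.416931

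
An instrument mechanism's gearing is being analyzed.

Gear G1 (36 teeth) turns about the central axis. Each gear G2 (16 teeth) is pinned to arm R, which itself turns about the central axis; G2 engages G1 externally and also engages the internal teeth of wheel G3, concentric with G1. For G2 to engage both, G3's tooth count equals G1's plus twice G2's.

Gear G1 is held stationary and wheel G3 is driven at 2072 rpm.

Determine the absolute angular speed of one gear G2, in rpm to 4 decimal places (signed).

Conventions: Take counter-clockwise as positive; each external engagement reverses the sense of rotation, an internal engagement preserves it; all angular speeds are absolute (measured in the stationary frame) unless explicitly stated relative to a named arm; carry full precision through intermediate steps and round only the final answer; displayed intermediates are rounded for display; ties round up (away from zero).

+4403.0000 rpm

planetary set (36T centre, 16T on arm, 68T internal) — Willis relation
normalise by the input: solve with ω_ring = 1, then scale by 2072 rpm
ring teeth: 36 + 2·16 = 68
36(ω_sun−ω_arm) = −68(ω_ring−ω_arm),  ω_sun = 0, ω_ring = 1
36(0−ω_arm) = −68(1−ω_arm)  ⇒  104·ω_arm = 68  ⇒  ω_arm = 17/26
sun–planet mesh: 36·(0−17/26) = −16·(ω_p−ω_arm)  ⇒  ω_p−ω_arm = 153/104
ω_p = 17/26 + 153/104 = 17/8
scale: ω_p = 17/8 × 2072 rpm = +4403.0000 rpm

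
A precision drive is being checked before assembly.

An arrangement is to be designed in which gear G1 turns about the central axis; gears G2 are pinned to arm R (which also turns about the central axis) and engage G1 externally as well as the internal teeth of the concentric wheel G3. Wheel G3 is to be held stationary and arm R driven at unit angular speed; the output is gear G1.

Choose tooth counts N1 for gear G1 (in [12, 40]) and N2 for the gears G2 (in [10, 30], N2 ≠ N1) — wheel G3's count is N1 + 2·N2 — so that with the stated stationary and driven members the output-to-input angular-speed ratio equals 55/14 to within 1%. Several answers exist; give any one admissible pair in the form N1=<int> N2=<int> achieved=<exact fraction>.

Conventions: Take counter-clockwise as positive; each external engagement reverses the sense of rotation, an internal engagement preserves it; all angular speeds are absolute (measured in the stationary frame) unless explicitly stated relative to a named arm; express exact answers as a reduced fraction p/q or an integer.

class = planetary set [ratio 55/14 wanted; Willis about the carrier]
Willis with ω_ring = 0: ω_sun/ω_arm = (N1+N3)/N1; set equal to 55/14  ⇒  N3/N1 = 55/14 − 1 = 41/14
N3 = N1 + 2·N2  ⇒  N2/N1 = (N3/N1 − 1)/2 = (41/14 − 1)/2 = 27/28
smallest multiple with N1 ≥ 12 and N2 ≥ 10: k = 1  ⇒  N1 = 1·28 = 28, N2 = 1·27 = 27 (N1 ≤ 40, N2 ≤ 30, N2 ≠ N1 ✓), N3 = 28 + 2·27 = 82
check: (N1+N3)/N1 with N1 = 28, N3 = 82 gives 55/14; |achieved − target| = 0 ≤ 11/280 ✓

N1=28 N2=27 achieved=55/14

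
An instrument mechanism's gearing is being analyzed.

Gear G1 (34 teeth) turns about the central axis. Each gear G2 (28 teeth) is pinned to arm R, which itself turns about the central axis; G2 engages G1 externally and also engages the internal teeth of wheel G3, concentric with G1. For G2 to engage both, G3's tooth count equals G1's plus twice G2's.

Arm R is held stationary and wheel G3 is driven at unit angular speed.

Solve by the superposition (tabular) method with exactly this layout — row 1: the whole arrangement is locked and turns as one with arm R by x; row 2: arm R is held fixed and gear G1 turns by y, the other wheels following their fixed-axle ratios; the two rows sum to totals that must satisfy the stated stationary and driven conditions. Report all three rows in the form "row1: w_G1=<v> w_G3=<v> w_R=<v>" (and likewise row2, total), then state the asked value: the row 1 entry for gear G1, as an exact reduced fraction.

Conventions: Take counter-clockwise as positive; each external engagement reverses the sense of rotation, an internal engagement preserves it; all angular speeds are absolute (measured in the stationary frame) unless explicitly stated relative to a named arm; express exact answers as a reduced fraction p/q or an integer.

row1: w_G1=0 w_G3=0 w_R=0
row2: w_G1=-45/17 w_G3=1 w_R=0
total: w_G1=-45/17 w_G3=1 w_R=0
asked value: 0

topology: planetary set — G1 34T / G2 28T / G3 90T, arm = carrier (Willis)
row 1 — lock + rotate with arm: ω_sun = ω_ring = ω_arm = x
row 2 (arm held, sun turns y): ω_ring = −(34/90)·y, ω_arm = 0
boundary: total ω_arm = x = 0 and total ω_ring = x − (34/90)·y = 1  ⇒  y = -45/17, x = 0
row 2 ring = −(34/90)·(-45/17) = 1
totals (row 1 + row 2): sun 0 + (-45/17) = -45/17, ring 0 + 1 = 1, arm 0 + 0 = 0
asked cell (row1, sun) = 0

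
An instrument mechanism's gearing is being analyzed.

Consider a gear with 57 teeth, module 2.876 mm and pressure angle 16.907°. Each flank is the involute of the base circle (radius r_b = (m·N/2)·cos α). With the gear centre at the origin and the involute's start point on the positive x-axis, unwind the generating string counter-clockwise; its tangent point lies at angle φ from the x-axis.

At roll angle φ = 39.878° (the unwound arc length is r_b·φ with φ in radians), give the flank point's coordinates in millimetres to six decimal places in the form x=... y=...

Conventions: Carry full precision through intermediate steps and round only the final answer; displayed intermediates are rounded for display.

single-mesh involute tooth geometry (57T wheel at module 2.876)
pitch radius r_p = m·N/2 = 2.876·57/2 = 81.966000
base radius r_b = r_p·cos α = 81.966000·cos 16.907° = 78.423271
roll angle φ = 39.878° = 0.69600240 rad
x = r_b·(cos φ + φ·sin φ) = 95.178937
y = r_b·(sin φ − φ·cos φ) = 8.394022

x=95.178937 y=8.394022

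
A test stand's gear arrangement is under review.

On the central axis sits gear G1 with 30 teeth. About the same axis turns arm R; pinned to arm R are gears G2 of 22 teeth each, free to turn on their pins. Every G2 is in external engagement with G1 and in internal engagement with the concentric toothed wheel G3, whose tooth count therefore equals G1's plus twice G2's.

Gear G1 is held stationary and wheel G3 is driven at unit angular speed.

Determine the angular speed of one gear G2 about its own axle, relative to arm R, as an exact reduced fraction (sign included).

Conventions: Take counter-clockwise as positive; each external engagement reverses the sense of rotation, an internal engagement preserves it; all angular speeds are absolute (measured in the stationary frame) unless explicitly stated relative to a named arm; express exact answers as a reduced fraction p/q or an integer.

555/572

class = planetary set [G3 = 30+2·22 = 74; Willis about the carrier]
ring teeth: 30 + 2·22 = 74
30(ω_sun−ω_arm) = −74(ω_ring−ω_arm),  ω_sun = 0, ω_ring = 1
30(0−ω_arm) = −74(1−ω_arm)  ⇒  104·ω_arm = 74  ⇒  ω_arm = 37/52
sun–planet mesh: 30·(0−37/52) = −22·(ω_p−ω_arm)  ⇒  ω_p−ω_arm = 555/572
exact speed ratio = 555/572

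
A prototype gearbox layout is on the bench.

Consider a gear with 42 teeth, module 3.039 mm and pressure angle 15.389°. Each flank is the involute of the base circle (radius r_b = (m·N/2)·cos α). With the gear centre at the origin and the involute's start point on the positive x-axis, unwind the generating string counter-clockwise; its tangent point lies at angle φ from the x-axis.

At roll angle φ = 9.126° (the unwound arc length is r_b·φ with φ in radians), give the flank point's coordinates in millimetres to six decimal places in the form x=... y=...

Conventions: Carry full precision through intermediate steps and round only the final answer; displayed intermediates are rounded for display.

x=62.306424 y=0.082669

single-mesh involute tooth geometry (42T wheel at module 3.039)
pitch radius r_p = m·N/2 = 3.039·42/2 = 63.819000
base radius r_b = r_p·cos α = 63.819000·cos 15.389° = 61.530857
roll angle φ = 9.126° = 0.15927875 rad
x = r_b·(cos φ + φ·sin φ) = 62.306424
y = r_b·(sin φ − φ·cos φ) = 0.082669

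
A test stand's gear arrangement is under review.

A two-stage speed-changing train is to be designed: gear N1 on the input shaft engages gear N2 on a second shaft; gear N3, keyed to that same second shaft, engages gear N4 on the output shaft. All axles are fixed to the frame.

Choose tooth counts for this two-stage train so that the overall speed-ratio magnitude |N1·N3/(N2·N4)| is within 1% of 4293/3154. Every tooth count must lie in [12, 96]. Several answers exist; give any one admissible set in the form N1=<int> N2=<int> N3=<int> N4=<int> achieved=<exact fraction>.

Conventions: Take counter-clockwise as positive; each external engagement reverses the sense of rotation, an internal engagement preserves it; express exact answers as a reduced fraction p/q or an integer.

N1=53 N2=38 N3=81 N4=83 achieved=4293/3154

2-stage fixed-axis compound train for ratio 4293/3154
target = 4293/3154 in lowest terms: an exact hit needs N1·N3 = k·4293 and N2·N4 = k·3154 for one integer k, every count in [12, 96]; additionally prefer no 1:1 stage (N1 ≠ N2, N3 ≠ N4)
k = 1: N1·N3 = 4293 = 53·81, N2·N4 = 3154 = 38·83
achieved = 53·81/(38·83) = 4293/3154; |achieved − target| = 0 ≤ 4293/315400 ✓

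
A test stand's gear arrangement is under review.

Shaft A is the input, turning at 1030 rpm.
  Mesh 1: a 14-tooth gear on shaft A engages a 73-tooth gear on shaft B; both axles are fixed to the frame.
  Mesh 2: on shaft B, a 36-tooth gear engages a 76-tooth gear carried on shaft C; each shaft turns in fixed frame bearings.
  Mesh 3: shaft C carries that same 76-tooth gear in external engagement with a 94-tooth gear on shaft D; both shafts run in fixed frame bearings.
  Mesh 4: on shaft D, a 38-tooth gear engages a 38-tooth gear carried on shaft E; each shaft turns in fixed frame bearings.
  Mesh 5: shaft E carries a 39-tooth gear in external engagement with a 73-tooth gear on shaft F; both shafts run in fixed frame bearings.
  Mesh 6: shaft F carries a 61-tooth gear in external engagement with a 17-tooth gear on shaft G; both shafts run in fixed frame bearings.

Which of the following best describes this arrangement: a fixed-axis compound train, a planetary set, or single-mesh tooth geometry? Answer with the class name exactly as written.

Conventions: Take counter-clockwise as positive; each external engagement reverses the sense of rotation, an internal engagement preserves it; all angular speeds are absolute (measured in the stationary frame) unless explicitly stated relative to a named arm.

fixed-axis compound train

class = fixed-axis compound train [6 meshes; 6 ratios multiply, 6 sense flips]
classification: fixed-axis compound train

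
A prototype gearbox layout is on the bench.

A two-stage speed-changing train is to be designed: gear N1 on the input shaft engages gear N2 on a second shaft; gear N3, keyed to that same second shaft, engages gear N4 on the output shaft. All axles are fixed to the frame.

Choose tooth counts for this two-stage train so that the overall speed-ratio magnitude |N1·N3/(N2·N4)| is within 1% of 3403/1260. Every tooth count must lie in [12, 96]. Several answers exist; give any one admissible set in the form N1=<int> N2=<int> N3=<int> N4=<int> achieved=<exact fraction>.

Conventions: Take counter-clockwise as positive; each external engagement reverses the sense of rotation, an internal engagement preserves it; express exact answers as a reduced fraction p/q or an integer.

N1=41 N2=14 N3=83 N4=90 achieved=3403/1260

topology: fixed-axis compound train — 2 stages, target 3403/1260
target = 3403/1260 in lowest terms: an exact hit needs N1·N3 = k·3403 and N2·N4 = k·1260 for one integer k, every count in [12, 96]; additionally prefer no 1:1 stage (N1 ≠ N2, N3 ≠ N4)
k = 1: N1·N3 = 3403 = 41·83, N2·N4 = 1260 = 14·90
achieved = 41·83/(14·90) = 3403/1260; |achieved − target| = 0 ≤ 3403/126000 ✓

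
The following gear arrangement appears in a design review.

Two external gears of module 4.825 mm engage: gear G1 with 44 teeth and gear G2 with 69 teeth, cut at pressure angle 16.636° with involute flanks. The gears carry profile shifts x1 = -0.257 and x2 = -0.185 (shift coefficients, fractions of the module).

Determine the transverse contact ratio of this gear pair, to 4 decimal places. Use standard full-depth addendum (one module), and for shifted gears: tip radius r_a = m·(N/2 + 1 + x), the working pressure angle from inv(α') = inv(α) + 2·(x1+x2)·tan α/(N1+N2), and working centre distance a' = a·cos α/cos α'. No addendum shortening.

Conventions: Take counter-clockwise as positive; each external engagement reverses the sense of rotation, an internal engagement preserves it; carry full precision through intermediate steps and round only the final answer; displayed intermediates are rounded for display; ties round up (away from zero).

topology: single-mesh involute geometry — m = 4.825, 44T/69T pair
base radii: r_b1 = 101.706867, r_b2 = 159.494859
tip radii: r_a1 = 109.734975, r_a2 = 170.394875
inv(α') = inv(16.636°) + 2·(-0.257-0.185)·tan α/(44+69) = 0.00610677  ⇒  α' = 14.96557°
a' = a·cos α / cos α' = 272.6125·cos 16.636°/cos 14.96557° = 270.372442
action lengths: √(r_a1²−r_b1²) = 41.200461, √(r_a2²−r_b2²) = 59.965017
base pitch p_b = π·m·cos α = 14.523707
CR = (41.200461 + 59.965017 − 270.372442·sin 14.96557°)/14.523707 = 2.158187
contact ratio ≈ 2.1582

2.1582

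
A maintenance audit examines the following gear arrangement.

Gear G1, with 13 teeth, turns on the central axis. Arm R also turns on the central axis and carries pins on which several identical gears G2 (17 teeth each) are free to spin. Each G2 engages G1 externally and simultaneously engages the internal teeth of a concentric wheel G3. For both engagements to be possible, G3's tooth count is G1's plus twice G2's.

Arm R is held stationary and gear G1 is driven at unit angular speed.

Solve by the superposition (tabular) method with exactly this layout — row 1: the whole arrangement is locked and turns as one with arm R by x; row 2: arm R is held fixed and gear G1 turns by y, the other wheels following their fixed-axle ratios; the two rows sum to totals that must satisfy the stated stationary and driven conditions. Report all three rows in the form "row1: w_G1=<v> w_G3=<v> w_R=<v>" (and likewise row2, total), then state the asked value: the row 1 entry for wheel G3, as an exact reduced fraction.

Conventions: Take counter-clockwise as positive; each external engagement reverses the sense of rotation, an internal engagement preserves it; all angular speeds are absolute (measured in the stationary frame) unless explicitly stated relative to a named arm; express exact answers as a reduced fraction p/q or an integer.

row1: w_G1=0 w_G3=0 w_R=0
row2: w_G1=1 w_G3=-13/47 w_R=0
total: w_G1=1 w_G3=-13/47 w_R=0
asked value: 0

recognized (axles ride arm R): planetary set, 13/17/47 teeth
row 1: whole set turns with the arm by x
row 2: sun turns y, ring = −(13/47)·y, arm 0
boundary: total ω_arm = x = 0 and total ω_sun = x + y = 1  ⇒  y = 1, x = 0
row 2 ring = −(13/47)·1 = -13/47
totals (row 1 + row 2): sun 0 + 1 = 1, ring 0 + (-13/47) = -13/47, arm 0 + 0 = 0
asked cell (row1, ring) = 0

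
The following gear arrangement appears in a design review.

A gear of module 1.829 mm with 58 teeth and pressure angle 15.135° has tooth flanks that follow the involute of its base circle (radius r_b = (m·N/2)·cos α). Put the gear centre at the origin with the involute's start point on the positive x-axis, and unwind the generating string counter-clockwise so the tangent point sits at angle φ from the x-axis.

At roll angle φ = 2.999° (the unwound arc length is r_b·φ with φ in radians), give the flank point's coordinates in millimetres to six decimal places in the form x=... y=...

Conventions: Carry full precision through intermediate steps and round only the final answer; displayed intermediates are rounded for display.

single-mesh involute tooth geometry (58T wheel at module 1.829)
pitch radius r_p = m·N/2 = 1.829·58/2 = 53.041000
base radius r_b = r_p·cos α = 53.041000·cos 15.135° = 51.201184
roll angle φ = 2.999° = 0.05234242 rad
x = r_b·(cos φ + φ·sin φ) = 51.271274
y = r_b·(sin φ − φ·cos φ) = 0.002447

x=51.271274 y=0.002447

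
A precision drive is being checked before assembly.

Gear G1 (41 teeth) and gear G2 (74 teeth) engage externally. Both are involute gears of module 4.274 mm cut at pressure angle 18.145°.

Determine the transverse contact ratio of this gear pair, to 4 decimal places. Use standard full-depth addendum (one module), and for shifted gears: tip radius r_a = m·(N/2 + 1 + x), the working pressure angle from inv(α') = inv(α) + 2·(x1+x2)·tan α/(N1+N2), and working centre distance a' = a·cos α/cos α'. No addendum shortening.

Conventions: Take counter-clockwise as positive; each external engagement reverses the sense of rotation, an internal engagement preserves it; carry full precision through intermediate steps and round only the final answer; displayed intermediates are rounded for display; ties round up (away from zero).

class = single-mesh tooth geometry [involute pair 41T × 74T, m = 4.274]
base radii: r_b1 = 83.259932, r_b2 = 150.274024
tip radii: r_a1 = 91.891000, r_a2 = 162.412000
no profile shift: α' = α, a' = a
action lengths: √(r_a1²−r_b1²) = 38.881095, √(r_a2²−r_b2²) = 61.606619
base pitch p_b = π·m·cos α = 12.759453
CR = (38.881095 + 61.606619 − 245.755000·sin 18.14500°)/12.759453 = 1.877352
contact ratio ≈ 1.8774

1.8774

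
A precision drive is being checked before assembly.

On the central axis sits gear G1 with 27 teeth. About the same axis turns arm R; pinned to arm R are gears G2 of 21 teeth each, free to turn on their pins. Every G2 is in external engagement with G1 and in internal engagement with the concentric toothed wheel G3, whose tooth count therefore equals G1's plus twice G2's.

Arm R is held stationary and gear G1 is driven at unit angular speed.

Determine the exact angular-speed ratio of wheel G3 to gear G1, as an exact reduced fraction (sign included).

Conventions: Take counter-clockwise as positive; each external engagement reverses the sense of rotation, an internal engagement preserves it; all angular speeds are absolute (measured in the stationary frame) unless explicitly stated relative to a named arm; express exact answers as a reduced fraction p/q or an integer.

topology: planetary set — G1 27T / G2 21T / G3 69T, arm = carrier (Willis)
ring teeth: 27 + 2·21 = 69
27(ω_sun−ω_arm) = −69(ω_ring−ω_arm),  ω_arm = 0, ω_sun = 1
ω_ring = 0 − (27/69)(1−0) = -9/23
ω_out/ω_in = -9/23

-9/23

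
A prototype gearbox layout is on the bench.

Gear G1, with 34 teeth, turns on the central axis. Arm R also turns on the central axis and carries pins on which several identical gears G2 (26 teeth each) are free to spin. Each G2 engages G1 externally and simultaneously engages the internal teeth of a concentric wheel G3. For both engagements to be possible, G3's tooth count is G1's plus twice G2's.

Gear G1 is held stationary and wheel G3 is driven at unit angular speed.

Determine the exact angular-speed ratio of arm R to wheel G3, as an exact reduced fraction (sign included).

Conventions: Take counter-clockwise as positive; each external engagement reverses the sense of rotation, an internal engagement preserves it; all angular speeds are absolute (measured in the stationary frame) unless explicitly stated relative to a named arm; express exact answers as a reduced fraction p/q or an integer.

class = planetary set [G3 = 34+2·26 = 86; Willis about the carrier]
ring teeth: 34 + 2·26 = 86
34(ω_sun−ω_arm) = −86(ω_ring−ω_arm),  ω_sun = 0, ω_ring = 1
34(0−ω_arm) = −86(1−ω_arm)  ⇒  120·ω_arm = 86  ⇒  ω_arm = 43/60
ω_out/ω_in = 43/60

43/60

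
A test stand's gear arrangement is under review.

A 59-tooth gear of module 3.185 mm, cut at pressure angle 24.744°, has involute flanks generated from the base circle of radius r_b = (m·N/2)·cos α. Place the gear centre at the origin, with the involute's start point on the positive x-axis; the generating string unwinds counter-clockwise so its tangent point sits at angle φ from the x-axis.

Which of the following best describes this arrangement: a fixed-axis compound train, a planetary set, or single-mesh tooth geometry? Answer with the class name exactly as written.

single-mesh tooth geometry

class = single-mesh tooth geometry [base-circle involute, m = 3.185, 59T]
classification: single-mesh tooth geometry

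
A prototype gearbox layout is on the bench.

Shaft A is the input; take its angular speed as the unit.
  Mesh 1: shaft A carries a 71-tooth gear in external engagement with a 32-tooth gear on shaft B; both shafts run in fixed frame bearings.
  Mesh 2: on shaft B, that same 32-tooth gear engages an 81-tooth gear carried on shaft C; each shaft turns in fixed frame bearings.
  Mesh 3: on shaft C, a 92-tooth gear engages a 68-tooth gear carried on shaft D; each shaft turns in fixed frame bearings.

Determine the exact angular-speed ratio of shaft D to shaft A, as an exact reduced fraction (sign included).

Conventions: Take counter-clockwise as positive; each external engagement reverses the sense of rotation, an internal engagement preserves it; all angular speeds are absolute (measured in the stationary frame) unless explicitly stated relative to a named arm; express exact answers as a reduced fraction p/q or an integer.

-1633/1377

class = fixed-axis compound train [3 meshes; 3 ratios multiply, 3 sense flips]
mesh 1 [71T→32T]: running ratio 71/32, sense −
mesh 2 [32T→81T]: running ratio 71/81, sense +
mesh 3 [92T→68T]: running ratio 1633/1377, sense −
ω_out/ω_in = -1633/1377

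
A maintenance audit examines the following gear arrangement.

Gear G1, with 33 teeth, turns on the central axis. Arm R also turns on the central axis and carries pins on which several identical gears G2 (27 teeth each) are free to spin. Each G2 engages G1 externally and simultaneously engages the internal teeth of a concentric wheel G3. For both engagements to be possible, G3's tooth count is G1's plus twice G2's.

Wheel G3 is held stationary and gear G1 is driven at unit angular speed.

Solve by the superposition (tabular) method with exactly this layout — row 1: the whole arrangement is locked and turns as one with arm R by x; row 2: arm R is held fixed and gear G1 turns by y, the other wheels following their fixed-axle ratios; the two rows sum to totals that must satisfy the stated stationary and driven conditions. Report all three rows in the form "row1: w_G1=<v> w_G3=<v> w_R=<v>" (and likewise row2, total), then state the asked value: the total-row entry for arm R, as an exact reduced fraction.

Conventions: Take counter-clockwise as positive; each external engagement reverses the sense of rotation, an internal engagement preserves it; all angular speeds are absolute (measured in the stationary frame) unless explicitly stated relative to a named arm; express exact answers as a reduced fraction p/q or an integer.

row1: w_G1=11/40 w_G3=11/40 w_R=11/40
row2: w_G1=29/40 w_G3=-11/40 w_R=0
total: w_G1=1 w_G3=0 w_R=11/40
asked value: 11/40

recognized (axles ride arm R): planetary set, 33/27/87 teeth
superposition row 1 [locked train]: every member turns x
row 2 — arm fixed, fixed-axis ratios: sun y, ring −(33/87)·y, arm 0
boundary: total ω_ring = x − (33/87)·y = 0 and total ω_sun = x + y = 1  ⇒  y = 29/40, x = 11/40
row 2 ring = −(33/87)·29/40 = -11/40
totals (row 1 + row 2): sun 11/40 + 29/40 = 1, ring 11/40 + (-11/40) = 0, arm 11/40 + 0 = 11/40
asked cell (total, arm) = 11/40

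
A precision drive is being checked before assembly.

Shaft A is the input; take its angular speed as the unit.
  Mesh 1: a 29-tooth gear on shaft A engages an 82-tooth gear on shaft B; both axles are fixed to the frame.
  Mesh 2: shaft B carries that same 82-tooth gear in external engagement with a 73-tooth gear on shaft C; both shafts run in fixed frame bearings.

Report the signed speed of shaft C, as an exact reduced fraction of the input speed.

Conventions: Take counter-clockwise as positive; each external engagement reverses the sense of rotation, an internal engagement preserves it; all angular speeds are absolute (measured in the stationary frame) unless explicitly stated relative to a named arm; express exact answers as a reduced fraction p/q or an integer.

2-mesh fixed-axis compound train (all bearings frame-fixed)
mesh 1 [29T→82T]: |ω|/ω_in = 1×29/82 = 29/82, sense flips to −
mesh 2 [82T→73T]: |ω|/ω_in = (29/82)×82/73 = 29/73, sense flips to +
signed output speed (× input speed) = 29/73

29/73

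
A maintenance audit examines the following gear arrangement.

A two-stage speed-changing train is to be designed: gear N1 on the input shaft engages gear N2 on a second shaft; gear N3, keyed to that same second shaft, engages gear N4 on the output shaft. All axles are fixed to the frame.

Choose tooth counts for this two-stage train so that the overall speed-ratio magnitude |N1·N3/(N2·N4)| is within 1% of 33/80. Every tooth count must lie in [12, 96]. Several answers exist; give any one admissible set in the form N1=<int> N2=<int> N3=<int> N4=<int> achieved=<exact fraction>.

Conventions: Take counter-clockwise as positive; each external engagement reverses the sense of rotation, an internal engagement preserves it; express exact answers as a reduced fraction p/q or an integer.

topology: fixed-axis compound train — 2 stages, target 33/80
target = 33/80 in lowest terms: an exact hit needs N1·N3 = k·33 and N2·N4 = k·80 for one integer k, every count in [12, 96]; additionally prefer no 1:1 stage (N1 ≠ N2, N3 ≠ N4)
k = 1…7: no 1:1-free in-range split of k·33 and k·80 into factor pairs; take k = 8
k = 8: N1·N3 = 264 = 12·22, N2·N4 = 640 = 16·40
achieved = 12·22/(16·40) = 33/80; |achieved − target| = 0 ≤ 33/8000 ✓

N1=12 N2=16 N3=22 N4=40 achieved=33/80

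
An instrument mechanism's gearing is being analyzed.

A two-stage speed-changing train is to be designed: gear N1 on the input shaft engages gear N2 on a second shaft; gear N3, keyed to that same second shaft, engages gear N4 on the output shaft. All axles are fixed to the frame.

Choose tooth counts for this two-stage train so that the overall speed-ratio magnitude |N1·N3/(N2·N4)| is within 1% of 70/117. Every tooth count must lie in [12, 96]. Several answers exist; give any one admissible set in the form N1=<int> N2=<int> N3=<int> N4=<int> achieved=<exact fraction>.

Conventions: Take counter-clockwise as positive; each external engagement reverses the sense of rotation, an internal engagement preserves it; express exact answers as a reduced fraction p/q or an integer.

class = fixed-axis compound train [2-stage, 70/117 wanted]
target = 70/117 in lowest terms: an exact hit needs N1·N3 = k·70 and N2·N4 = k·117 for one integer k, every count in [12, 96]; additionally prefer no 1:1 stage (N1 ≠ N2, N3 ≠ N4)
k = 1…2: no 1:1-free in-range split of k·70 and k·117 into factor pairs; take k = 3
k = 3: N1·N3 = 210 = 14·15, N2·N4 = 351 = 13·27
achieved = 14·15/(13·27) = 70/117; |achieved − target| = 0 ≤ 7/1170 ✓

N1=14 N2=13 N3=15 N4=27 achieved=70/117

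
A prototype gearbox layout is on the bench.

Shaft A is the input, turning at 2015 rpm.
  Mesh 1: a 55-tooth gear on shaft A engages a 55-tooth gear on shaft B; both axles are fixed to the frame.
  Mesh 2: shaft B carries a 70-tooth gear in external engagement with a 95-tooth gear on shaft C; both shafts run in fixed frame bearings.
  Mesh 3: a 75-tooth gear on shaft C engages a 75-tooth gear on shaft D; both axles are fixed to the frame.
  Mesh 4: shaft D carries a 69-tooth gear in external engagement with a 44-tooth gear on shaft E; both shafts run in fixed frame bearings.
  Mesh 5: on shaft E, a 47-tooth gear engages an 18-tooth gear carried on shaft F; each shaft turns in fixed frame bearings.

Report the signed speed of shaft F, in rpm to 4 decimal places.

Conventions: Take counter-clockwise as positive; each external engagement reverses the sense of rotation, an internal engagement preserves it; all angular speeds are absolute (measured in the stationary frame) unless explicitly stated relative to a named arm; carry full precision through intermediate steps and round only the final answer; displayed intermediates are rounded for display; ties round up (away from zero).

-6079.5474 rpm

class = fixed-axis compound train [5 meshes; 5 ratios multiply, 5 sense flips]
mesh 1 [55T→55T]: ω = 2015.0000×55/55 = 2015.0000 rpm, sense flips to −
mesh 2 [70T→95T]: ω = 2015.0000×70/95 = 1484.7368 rpm, sense flips to +
mesh 3 [75T→75T]: ω = 1484.7368×75/75 = 1484.7368 rpm, sense flips to −
mesh 4 [69T→44T]: ω = 1484.7368×69/44 = 2328.3373 rpm, sense flips to +
mesh 5 [47T→18T]: ω = 2328.3373×47/18 = 6079.5474 rpm, sense flips to −
signed output speed = -6079.5474 rpm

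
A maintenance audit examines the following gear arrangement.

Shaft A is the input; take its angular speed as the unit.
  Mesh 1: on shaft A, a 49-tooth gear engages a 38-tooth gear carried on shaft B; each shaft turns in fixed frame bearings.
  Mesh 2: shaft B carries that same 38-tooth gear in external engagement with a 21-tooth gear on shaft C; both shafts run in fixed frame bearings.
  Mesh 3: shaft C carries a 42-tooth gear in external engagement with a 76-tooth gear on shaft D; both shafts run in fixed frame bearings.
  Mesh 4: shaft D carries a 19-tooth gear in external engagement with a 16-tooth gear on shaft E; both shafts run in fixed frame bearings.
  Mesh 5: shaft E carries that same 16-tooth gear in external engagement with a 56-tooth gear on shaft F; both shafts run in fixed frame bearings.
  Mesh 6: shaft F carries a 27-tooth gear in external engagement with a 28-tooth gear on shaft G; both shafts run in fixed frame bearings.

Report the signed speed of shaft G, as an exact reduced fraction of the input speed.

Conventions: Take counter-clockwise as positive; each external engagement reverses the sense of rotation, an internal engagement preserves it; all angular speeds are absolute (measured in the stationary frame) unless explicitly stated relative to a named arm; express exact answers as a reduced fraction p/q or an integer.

27/64

6-mesh fixed-axis compound train (all bearings frame-fixed)
mesh 1 [49T→38T]: |ω|/ω_in = 1×49/38 = 49/38, sense flips to −
mesh 2 [38T→21T]: |ω|/ω_in = (49/38)×38/21 = 7/3, sense flips to +
mesh 3 [42T→76T]: |ω|/ω_in = (7/3)×42/76 = 49/38, sense flips to −
mesh 4 [19T→16T]: |ω|/ω_in = (49/38)×19/16 = 49/32, sense flips to +
mesh 5 [16T→56T]: |ω|/ω_in = (49/32)×16/56 = 7/16, sense flips to −
mesh 6 [27T→28T]: |ω|/ω_in = (7/16)×27/28 = 27/64, sense flips to +
signed output speed (× input speed) = 27/64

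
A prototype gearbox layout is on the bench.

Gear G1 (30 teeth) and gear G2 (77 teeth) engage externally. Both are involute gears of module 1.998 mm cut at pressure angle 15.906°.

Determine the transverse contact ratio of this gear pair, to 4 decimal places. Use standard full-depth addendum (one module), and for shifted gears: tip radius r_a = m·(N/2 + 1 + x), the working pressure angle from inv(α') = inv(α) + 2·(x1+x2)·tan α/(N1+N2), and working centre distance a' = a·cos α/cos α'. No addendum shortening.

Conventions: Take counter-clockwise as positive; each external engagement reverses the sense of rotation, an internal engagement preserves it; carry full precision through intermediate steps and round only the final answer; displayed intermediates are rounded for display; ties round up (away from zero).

1.9920

topology: single-mesh involute geometry — m = 1.998, 30T/77T pair
base radii: r_b1 = 28.822527, r_b2 = 73.977820
tip radii: r_a1 = 31.968000, r_a2 = 78.921000
no profile shift: α' = α, a' = a
action lengths: √(r_a1²−r_b1²) = 13.828050, √(r_a2²−r_b2²) = 27.491934
base pitch p_b = π·m·cos α = 6.036576
CR = (13.828050 + 27.491934 − 106.893000·sin 15.90600°)/6.036576 = 1.992006
contact ratio ≈ 1.9920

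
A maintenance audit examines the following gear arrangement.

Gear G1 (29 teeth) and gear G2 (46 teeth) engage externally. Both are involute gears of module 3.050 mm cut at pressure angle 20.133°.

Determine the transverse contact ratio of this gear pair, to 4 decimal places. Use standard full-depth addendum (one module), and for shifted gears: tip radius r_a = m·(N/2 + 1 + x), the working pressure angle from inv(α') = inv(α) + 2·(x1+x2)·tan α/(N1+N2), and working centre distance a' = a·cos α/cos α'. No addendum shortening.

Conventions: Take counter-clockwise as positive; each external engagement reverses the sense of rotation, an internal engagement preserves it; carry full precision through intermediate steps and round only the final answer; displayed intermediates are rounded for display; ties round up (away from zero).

recognized (one external pair, fixed centres): single-mesh tooth geometry, m = 3.050, N1 = 29, N2 = 46
base radii: r_b1 = 41.522683, r_b2 = 65.863566
tip radii: r_a1 = 47.275000, r_a2 = 73.200000
no profile shift: α' = α, a' = a
action lengths: √(r_a1²−r_b1²) = 22.600718, √(r_a2²−r_b2²) = 31.941050
base pitch p_b = π·m·cos α = 8.996369
CR = (22.600718 + 31.941050 − 114.375000·sin 20.13300°)/8.996369 = 1.686662
contact ratio ≈ 1.6867

1.6867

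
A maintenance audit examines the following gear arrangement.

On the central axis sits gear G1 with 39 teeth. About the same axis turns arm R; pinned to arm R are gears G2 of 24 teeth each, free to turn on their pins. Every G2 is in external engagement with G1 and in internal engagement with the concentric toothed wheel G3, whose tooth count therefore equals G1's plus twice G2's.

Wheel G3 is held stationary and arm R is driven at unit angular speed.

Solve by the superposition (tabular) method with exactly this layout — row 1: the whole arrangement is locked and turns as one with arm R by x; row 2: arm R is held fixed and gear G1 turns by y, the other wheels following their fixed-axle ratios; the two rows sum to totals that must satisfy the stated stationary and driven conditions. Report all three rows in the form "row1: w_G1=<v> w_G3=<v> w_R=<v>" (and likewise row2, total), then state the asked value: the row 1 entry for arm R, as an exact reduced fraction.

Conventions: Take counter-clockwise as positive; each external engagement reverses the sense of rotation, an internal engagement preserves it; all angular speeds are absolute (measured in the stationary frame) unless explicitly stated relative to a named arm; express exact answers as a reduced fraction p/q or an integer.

class = planetary set [G3 = 39+2·24 = 87; Willis about the carrier]
row 1 — lock + rotate with arm: ω_sun = ω_ring = ω_arm = x
row 2 — arm fixed, fixed-axis ratios: sun y, ring −(39/87)·y, arm 0
boundary: total ω_ring = x − (39/87)·y = 0 and total ω_arm = x = 1  ⇒  y = 29/13, x = 1
row 2 ring = −(39/87)·29/13 = -1
totals (row 1 + row 2): sun 1 + 29/13 = 42/13, ring 1 + (-1) = 0, arm 1 + 0 = 1
asked cell (row1, arm) = 1

row1: w_G1=1 w_G3=1 w_R=1
row2: w_G1=29/13 w_G3=-1 w_R=0
total: w_G1=42/13 w_G3=0 w_R=1
asked value: 1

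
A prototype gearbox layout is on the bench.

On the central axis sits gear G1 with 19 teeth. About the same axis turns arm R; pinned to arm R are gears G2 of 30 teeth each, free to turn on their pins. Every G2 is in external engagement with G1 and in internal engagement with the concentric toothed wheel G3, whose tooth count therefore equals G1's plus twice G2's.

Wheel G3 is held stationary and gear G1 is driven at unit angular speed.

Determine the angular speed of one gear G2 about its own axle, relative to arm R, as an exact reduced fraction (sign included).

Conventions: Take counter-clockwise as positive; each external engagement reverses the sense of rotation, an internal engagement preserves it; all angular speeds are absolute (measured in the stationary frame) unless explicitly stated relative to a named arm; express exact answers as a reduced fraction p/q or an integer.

-1501/2940

topology: planetary set — G1 19T / G2 30T / G3 79T, arm = carrier (Willis)
ring teeth: 19 + 2·30 = 79
19(ω_sun−ω_arm) = −79(ω_ring−ω_arm),  ω_ring = 0, ω_sun = 1
19(1−ω_arm) = −79(0−ω_arm)  ⇒  98·ω_arm = 19  ⇒  ω_arm = 19/98
sun–planet mesh: 19·(1−19/98) = −30·(ω_p−ω_arm)  ⇒  ω_p−ω_arm = -1501/2940
exact speed ratio = -1501/2940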